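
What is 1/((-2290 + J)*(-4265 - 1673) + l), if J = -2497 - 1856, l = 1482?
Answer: 1/39447616 ≈ 2.5350e-8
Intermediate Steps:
J = -4353
1/((-2290 + J)*(-4265 - 1673) + l) = 1/((-2290 - 4353)*(-4265 - 1673) + 1482) = 1/(-6643*(-5938) + 1482) = 1/(39446134 + 1482) = 1/39447616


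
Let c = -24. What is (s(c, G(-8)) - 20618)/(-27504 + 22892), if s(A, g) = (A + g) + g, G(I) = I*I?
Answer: 10257/2306 ≈ 4.4480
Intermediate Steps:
G(I) = I²
s(A, g) = A + 2*g
(s(c, G(-8)) - 20618)/(-27504 + 22892) = ((-24 + 2*(-8)²) - 20618)/(-27504 + 22892) = ((-24 + 2*64) - 20618)/(-4612) = ((-24 + 128) - 20618)*(-1/4612) = (104 - 20618)*(-1/4612) = -20514*(-1/4612) = 10257/2306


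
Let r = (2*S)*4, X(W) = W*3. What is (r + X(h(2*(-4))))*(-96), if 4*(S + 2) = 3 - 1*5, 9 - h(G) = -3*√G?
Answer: -672 - 1728*I*√2 ≈ -672.0 - 2443.8*I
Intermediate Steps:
h(G) = 9 + 3*√G (h(G) = 9 - (-3)*√G = 9 + 3*√G)
S = -5/2 (S = -2 + (3 - 1*5)/4 = -2 + (3 - 5)/4 = -2 + (¼)*(-2) = -2 - ½ = -5/2 ≈ -2.5000)
X(W) = 3*W
r = -20 (r = (2*(-5/2))*4 = -5*4 = -20)
(r + X(h(2*(-4))))*(-96) = (-20 + 3*(9 + 3*√(2*(-4))))*(-96) = (-20 + 3*(9 + 3*√(-8)))*(-96) = (-20 + 3*(9 + 3*(2*I*√2)))*(-96) = (-20 + 3*(9 + 6*I*√2))*(-96) = (-20 + (27 + 18*I*√2))*(-96) = (7 + 18*I*√2)*(-96) = -672 - 1728*I*√2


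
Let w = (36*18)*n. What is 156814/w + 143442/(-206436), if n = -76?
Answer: -1643178605/423606672 ≈ -3.8790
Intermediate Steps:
w = -49248 (w = (36*18)*(-76) = 648*(-76) = -49248)
156814/w + 143442/(-206436) = 156814/(-49248) + 143442/(-206436) = 156814*(-1/49248) + 143442*(-1/206436) = -78407/24624 - 23907/34406 = -1643178605/423606672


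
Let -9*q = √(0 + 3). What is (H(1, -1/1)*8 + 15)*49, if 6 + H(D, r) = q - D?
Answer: -2009 - 392*√3/9 ≈ -2084.4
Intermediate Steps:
q = -√3/9 (q = -√(0 + 3)/9 = -√3/9 ≈ -0.19245)
H(D, r) = -6 - D - √3/9 (H(D, r) = -6 + (-√3/9 - D) = -6 + (-D - √3/9) = -6 - D - √3/9)
(H(1, -1/1)*8 + 15)*49 = ((-6 - 1*1 - √3/9)*8 + 15)*49 = ((-6 - 1 - √3/9)*8 + 15)*49 = ((-7 - √3/9)*8 + 15)*49 = ((-56 - 8*√3/9) + 15)*49 = (-41 - 8*√3/9)*49 = -2009 - 392*√3/9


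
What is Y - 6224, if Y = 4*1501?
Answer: -220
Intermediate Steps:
Y = 6004
Y - 6224 = 6004 - 6224 = -220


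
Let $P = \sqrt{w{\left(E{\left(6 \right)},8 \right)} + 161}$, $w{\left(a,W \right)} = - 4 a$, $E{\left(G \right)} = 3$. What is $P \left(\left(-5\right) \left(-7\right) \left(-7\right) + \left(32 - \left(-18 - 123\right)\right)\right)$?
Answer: $- 72 \sqrt{149} \approx -878.87$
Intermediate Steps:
$P = \sqrt{149}$ ($P = \sqrt{\left(-4\right) 3 + 161} = \sqrt{-12 + 161} = \sqrt{149} \approx 12.207$)
$P \left(\left(-5\right) \left(-7\right) \left(-7\right) + \left(32 - \left(-18 - 123\right)\right)\right) = \sqrt{149} \left(\left(-5\right) \left(-7\right) \left(-7\right) + \left(32 - \left(-18 - 123\right)\right)\right) = \sqrt{149} \left(35 \left(-7\right) + \left(32 - \left(-18 - 123\right)\right)\right) = \sqrt{149} \left(-245 + \left(32 - -141\right)\right) = \sqrt{149} \left(-245 + \left(32 + 141\right)\right) = \sqrt{149} \left(-245 + 173\right) = \sqrt{149} \left(-72\right) = - 72 \sqrt{149}$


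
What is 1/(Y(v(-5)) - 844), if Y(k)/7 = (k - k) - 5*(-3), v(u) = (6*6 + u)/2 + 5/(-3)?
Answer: -1/739 ≈ -0.0013532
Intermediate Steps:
v(u) = 49/3 + u/2 (v(u) = (36 + u)*(1/2) + 5*(-1/3) = (18 + u/2) - 5/3 = 49/3 + u/2)
Y(k) = 105 (Y(k) = 7*((k - k) - 5*(-3)) = 7*(0 + 15) = 7*15 = 105)
1/(Y(v(-5)) - 844) = 1/(105 - 844) = 1/(-739) = -1/739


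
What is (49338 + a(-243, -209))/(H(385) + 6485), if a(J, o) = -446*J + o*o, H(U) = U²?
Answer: 201397/154710 ≈ 1.3018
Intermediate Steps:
a(J, o) = o² - 446*J (a(J, o) = -446*J + o² = o² - 446*J)
(49338 + a(-243, -209))/(H(385) + 6485) = (49338 + ((-209)² - 446*(-243)))/(385² + 6485) = (49338 + (43681 + 108378))/(148225 + 6485) = (49338 + 152059)/154710 = 201397*(1/154710) = 201397/154710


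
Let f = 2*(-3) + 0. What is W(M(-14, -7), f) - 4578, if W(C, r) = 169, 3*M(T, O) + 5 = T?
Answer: -4409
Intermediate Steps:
M(T, O) = -5/3 + T/3
f = -6 (f = -6 + 0 = -6)
W(M(-14, -7), f) - 4578 = 169 - 4578 = -4409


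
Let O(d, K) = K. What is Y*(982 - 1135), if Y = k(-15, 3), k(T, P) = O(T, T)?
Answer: 2295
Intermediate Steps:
k(T, P) = T
Y = -15
Y*(982 - 1135) = -15*(982 - 1135) = -15*(-153) = 2295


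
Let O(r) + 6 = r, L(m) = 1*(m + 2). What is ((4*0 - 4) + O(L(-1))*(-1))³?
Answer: 1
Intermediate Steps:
L(m) = 2 + m (L(m) = 1*(2 + m) = 2 + m)
O(r) = -6 + r
((4*0 - 4) + O(L(-1))*(-1))³ = ((4*0 - 4) + (-6 + (2 - 1))*(-1))³ = ((0 - 4) + (-6 + 1)*(-1))³ = (-4 - 5*(-1))³ = (-4 + 5)³ = 1³ = 1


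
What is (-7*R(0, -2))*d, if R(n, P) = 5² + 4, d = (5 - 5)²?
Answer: 0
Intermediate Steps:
d = 0 (d = 0² = 0)
R(n, P) = 29 (R(n, P) = 25 + 4 = 29)
(-7*R(0, -2))*d = -7*29*0 = -203*0 = 0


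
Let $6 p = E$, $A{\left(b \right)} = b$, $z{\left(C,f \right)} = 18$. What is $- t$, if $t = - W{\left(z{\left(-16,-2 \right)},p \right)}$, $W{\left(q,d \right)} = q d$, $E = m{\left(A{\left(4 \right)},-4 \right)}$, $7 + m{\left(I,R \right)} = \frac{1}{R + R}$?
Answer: $- \frac{171}{8} \approx -21.375$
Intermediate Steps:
$m{\left(I,R \right)} = -7 + \frac{1}{2 R}$ ($m{\left(I,R \right)} = -7 + \frac{1}{R + R} = -7 + \frac{1}{2 R}$)
$E = - \frac{57}{8}$ ($E = -7 + \frac{1}{2 \left(-4\right)} = -7 + \frac{1}{2} \left(- \frac{1}{4}\right) = -7 - \frac{1}{8} = - \frac{57}{8} \approx -7.125$)
$p = - \frac{19}{16}$ ($p = \frac{1}{6} \left(- \frac{57}{8}\right) = - \frac{19}{16} \approx -1.1875$)
$W{\left(q,d \right)} = d q$
$t = \frac{171}{8}$ ($t = - \frac{\left(-19\right) 18}{16} = \left(-1\right) \left(- \frac{171}{8}\right) = \frac{171}{8} \approx 21.375$)
$- t = \left(-1\right) \frac{171}{8} = - \frac{171}{8}$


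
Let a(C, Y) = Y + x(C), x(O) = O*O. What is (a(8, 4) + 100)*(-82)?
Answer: -13776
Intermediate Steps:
x(O) = O²
a(C, Y) = Y + C²
(a(8, 4) + 100)*(-82) = ((4 + 8²) + 100)*(-82) = ((4 + 64) + 100)*(-82) = (68 + 100)*(-82) = 168*(-82) = -13776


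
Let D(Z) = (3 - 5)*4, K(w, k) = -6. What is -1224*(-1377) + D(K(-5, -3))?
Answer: 1685440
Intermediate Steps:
D(Z) = -8 (D(Z) = -2*4 = -8)
-1224*(-1377) + D(K(-5, -3)) = -1224*(-1377) - 8 = 1685448 - 8 = 1685440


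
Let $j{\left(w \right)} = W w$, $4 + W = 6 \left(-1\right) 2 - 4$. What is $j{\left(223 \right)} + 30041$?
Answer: $25581$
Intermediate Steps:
$W = -20$ ($W = -4 + \left(6 \left(-1\right) 2 - 4\right) = -4 - 16 = -20$)
$j{\left(w \right)} = - 20 w$
$j{\left(223 \right)} + 30041 = \left(-20\right) 223 + 30041 = -4460 + 30041 = 25581$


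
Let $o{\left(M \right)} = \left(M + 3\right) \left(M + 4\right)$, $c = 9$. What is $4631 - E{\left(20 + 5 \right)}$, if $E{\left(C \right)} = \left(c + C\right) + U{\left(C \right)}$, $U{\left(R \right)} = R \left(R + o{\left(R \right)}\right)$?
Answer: $-16328$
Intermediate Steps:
$o{\left(M \right)} = \left(3 + M\right) \left(4 + M\right)$
$U{\left(R \right)} = R \left(12 + R^{2} + 8 R\right)$ ($U{\left(R \right)} = R \left(R + \left(12 + R^{2} + 7 R\right)\right) = R \left(12 + R^{2} + 8 R\right)$)
$E{\left(C \right)} = 9 + C + C \left(12 + C^{2} + 8 C\right)$ ($E{\left(C \right)} = \left(9 + C\right) + C \left(12 + C^{2} + 8 C\right) = 9 + C + C \left(12 + C^{2} + 8 C\right)$)
$4631 - E{\left(20 + 5 \right)} = 4631 - \left(9 + \left(20 + 5\right) + \left(20 + 5\right) \left(12 + \left(20 + 5\right)^{2} + 8 \left(20 + 5\right)\right)\right) = 4631 - \left(9 + 25 + 25 \left(12 + 25^{2} + 8 \cdot 25\right)\right) = 4631 - \left(9 + 25 + 25 \left(12 + 625 + 200\right)\right) = 4631 - \left(9 + 25 + 25 \cdot 837\right) = 4631 - \left(9 + 25 + 20925\right) = 4631 - 20959 = -16328$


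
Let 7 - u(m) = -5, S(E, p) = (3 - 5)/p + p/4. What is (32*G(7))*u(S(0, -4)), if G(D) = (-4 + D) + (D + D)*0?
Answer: 1152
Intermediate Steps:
S(E, p) = -2/p + p/4 (S(E, p) = -2/p + p*(¼) = -2/p + p/4)
u(m) = 12 (u(m) = 7 - 1*(-5) = 7 + 5 = 12)
G(D) = -4 + D (G(D) = (-4 + D) + (2*D)*0 = (-4 + D) + 0 = -4 + D)
(32*G(7))*u(S(0, -4)) = (32*(-4 + 7))*12 = (32*3)*12 = 96*12 = 1152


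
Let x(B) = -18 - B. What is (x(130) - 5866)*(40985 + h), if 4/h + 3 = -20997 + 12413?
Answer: -68276009054/277 ≈ -2.4648e+8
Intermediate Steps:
h = -4/8587 (h = 4/(-3 + (-20997 + 12413)) = 4/(-3 - 8584) = 4/(-8587) = 4*(-1/8587) = -4/8587 ≈ -0.00046582)
(x(130) - 5866)*(40985 + h) = ((-18 - 1*130) - 5866)*(40985 - 4/8587) = ((-18 - 130) - 5866)*(351938191/8587) = (-148 - 5866)*(351938191/8587) = -6014*351938191/8587 = -68276009054/277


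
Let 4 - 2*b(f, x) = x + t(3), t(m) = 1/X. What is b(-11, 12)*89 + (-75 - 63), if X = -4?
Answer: -3863/8 ≈ -482.88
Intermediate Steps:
t(m) = -1/4 (t(m) = 1/(-4) = -1/4)
b(f, x) = 17/8 - x/2 (b(f, x) = 2 - (x - 1/4)/2 = 2 - (-1/4 + x)/2 = 2 + (1/8 - x/2) = 17/8 - x/2)
b(-11, 12)*89 + (-75 - 63) = (17/8 - 1/2*12)*89 + (-75 - 63) = (17/8 - 6)*89 - 138 = -31/8*89 - 138 = -2759/8 - 138 = -3863/8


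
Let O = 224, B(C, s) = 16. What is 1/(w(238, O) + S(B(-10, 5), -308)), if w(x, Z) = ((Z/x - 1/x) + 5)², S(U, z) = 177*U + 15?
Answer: 56644/163262037 ≈ 0.00034695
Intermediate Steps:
S(U, z) = 15 + 177*U
w(x, Z) = (5 - 1/x + Z/x)² (w(x, Z) = ((-1/x + Z/x) + 5)² = (5 - 1/x + Z/x)²)
1/(w(238, O) + S(B(-10, 5), -308)) = 1/((-1 + 224 + 5*238)²/238² + (15 + 177*16)) = 1/((-1 + 224 + 1190)²/56644 + (15 + 2832)) = 1/((1/56644)*1413² + 2847) = 1/((1/56644)*1996569 + 2847) = 1/(1996569/56644 + 2847) = 1/(163262037/56644) = 56644/163262037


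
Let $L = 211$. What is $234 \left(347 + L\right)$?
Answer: $130572$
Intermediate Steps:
$234 \left(347 + L\right) = 234 \left(347 + 211\right) = 234 \cdot 558 = 130572$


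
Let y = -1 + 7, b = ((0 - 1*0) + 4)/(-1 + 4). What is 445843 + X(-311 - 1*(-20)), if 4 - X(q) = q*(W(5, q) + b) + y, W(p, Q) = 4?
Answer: 447393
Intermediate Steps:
b = 4/3 (b = ((0 + 0) + 4)/3 = (0 + 4)*(1/3) = 4*(1/3) = 4/3 ≈ 1.3333)
y = 6
X(q) = -2 - 16*q/3 (X(q) = 4 - (q*(4 + 4/3) + 6) = 4 - (q*(16/3) + 6) = 4 - (16*q/3 + 6) = 4 - (6 + 16*q/3) = 4 + (-6 - 16*q/3) = -2 - 16*q/3)
445843 + X(-311 - 1*(-20)) = 445843 + (-2 - 16*(-311 - 1*(-20))/3) = 445843 + (-2 - 16*(-311 + 20)/3) = 445843 + (-2 - 16/3*(-291)) = 445843 + (-2 + 1552) = 445843 + 1550 = 447393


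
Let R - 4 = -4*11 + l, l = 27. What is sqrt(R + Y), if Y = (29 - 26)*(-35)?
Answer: I*sqrt(118) ≈ 10.863*I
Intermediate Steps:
R = -13 (R = 4 + (-4*11 + 27) = 4 + (-44 + 27) = 4 - 17 = -13)
Y = -105 (Y = 3*(-35) = -105)
sqrt(R + Y) = sqrt(-13 - 105) = sqrt(-118) = I*sqrt(118)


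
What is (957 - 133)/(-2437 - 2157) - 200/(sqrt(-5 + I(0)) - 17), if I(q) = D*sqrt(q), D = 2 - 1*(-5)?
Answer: 3844336/337659 + 100*I*sqrt(5)/147 ≈ 11.385 + 1.5211*I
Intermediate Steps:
D = 7 (D = 2 + 5 = 7)
I(q) = 7*sqrt(q)
(957 - 133)/(-2437 - 2157) - 200/(sqrt(-5 + I(0)) - 17) = (957 - 133)/(-2437 - 2157) - 200/(sqrt(-5 + 7*sqrt(0)) - 17) = 824/(-4594) - 200/(sqrt(-5 + 7*0) - 17) = 824*(-1/4594) - 200/(sqrt(-5 + 0) - 17) = -412/2297 - 200/(sqrt(-5) - 17) = -412/2297 - 200/(I*sqrt(5) - 17) = -412/2297 - 200/(-17 + I*sqrt(5))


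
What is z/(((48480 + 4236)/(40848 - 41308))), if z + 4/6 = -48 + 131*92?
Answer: -180050/1719 ≈ -104.74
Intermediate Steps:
z = 36010/3 (z = -⅔ + (-48 + 131*92) = -⅔ + (-48 + 12052) = -⅔ + 12004 = 36010/3 ≈ 12003.)
z/(((48480 + 4236)/(40848 - 41308))) = 36010/(3*(((48480 + 4236)/(40848 - 41308)))) = 36010/(3*((52716/(-460)))) = 36010/(3*((52716*(-1/460)))) = 36010/(3*(-573/5)) = (36010/3)*(-5/573) = -180050/1719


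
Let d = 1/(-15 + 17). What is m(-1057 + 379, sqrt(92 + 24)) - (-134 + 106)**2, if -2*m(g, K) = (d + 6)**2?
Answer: -6441/8 ≈ -805.13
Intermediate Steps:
d = 1/2 ≈ 0.50000
m(g, K) = -169/8 (m(g, K) = -(1/2 + 6)**2/2 = -(13/2)**2/2 = -1/2*169/4 = -169/8)
m(-1057 + 379, sqrt(92 + 24)) - (-134 + 106)**2 = -169/8 - (-134 + 106)**2 = -169/8 - 1*(-28)**2 = -169/8 - 1*784 = -169/8 - 784 = -6441/8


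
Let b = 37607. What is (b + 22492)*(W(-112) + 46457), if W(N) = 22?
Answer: 2793341421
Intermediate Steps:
(b + 22492)*(W(-112) + 46457) = (37607 + 22492)*(22 + 46457) = 60099*46479 = 2793341421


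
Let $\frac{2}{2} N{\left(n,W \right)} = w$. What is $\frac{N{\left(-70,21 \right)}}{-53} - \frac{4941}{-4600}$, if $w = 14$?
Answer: $\frac{197473}{243800} \approx 0.80998$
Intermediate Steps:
$N{\left(n,W \right)} = 14$
$\frac{N{\left(-70,21 \right)}}{-53} - \frac{4941}{-4600} = \frac{14}{-53} - \frac{4941}{-4600} = 14 \left(- \frac{1}{53}\right) - - \frac{4941}{4600} = - \frac{14}{53} + \frac{4941}{4600} = \frac{197473}{243800}$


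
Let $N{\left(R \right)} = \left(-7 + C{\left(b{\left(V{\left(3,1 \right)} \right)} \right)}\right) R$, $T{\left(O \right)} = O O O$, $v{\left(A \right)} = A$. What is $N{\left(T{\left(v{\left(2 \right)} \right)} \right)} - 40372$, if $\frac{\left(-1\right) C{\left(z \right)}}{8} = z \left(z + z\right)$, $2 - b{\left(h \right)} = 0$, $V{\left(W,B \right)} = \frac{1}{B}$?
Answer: $-40940$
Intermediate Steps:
$b{\left(h \right)} = 2$ ($b{\left(h \right)} = 2 - 0 = 2 + 0 = 2$)
$T{\left(O \right)} = O^{3}$ ($T{\left(O \right)} = O^{2} O = O^{3}$)
$C{\left(z \right)} = - 16 z^{2}$ ($C{\left(z \right)} = - 8 z \left(z + z\right) = - 8 z 2 z = - 8 \cdot 2 z^{2} = - 16 z^{2}$)
$N{\left(R \right)} = - 71 R$ ($N{\left(R \right)} = \left(-7 - 16 \cdot 2^{2}\right) R = \left(-7 - 64\right) R = - 71 R$)
$N{\left(T{\left(v{\left(2 \right)} \right)} \right)} - 40372 = - 71 \cdot 2^{3} - 40372 = \left(-71\right) 8 - 40372 = -568 - 40372 = -40940$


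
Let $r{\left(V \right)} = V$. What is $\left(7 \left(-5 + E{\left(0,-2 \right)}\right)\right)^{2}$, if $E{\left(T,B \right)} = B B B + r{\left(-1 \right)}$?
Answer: $9604$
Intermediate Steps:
$E{\left(T,B \right)} = -1 + B^{3}$ ($E{\left(T,B \right)} = B B B - 1 = B^{2} B - 1 = B^{3} - 1 = -1 + B^{3}$)
$\left(7 \left(-5 + E{\left(0,-2 \right)}\right)\right)^{2} = \left(7 \left(-5 + \left(-1 + \left(-2\right)^{3}\right)\right)\right)^{2} = \left(7 \left(-5 - 9\right)\right)^{2} = \left(7 \left(-14\right)\right)^{2} = \left(-98\right)^{2} = 9604$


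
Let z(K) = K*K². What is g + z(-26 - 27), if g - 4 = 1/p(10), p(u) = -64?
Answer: -9527873/64 ≈ -1.4887e+5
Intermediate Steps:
g = 255/64 (g = 4 + 1/(-64) = 4 - 1/64 = 255/64 ≈ 3.9844)
z(K) = K³
g + z(-26 - 27) = 255/64 + (-26 - 27)³ = 255/64 + (-53)³ = 255/64 - 148877 = -9527873/64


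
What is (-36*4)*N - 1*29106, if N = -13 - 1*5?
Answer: -26514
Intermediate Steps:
N = -18 (N = -13 - 5 = -18)
(-36*4)*N - 1*29106 = -36*4*(-18) - 1*29106 = -144*(-18) - 29106 = 2592 - 29106 = -26514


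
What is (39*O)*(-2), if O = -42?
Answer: 3276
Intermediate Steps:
(39*O)*(-2) = (39*(-42))*(-2) = -1638*(-2) = 3276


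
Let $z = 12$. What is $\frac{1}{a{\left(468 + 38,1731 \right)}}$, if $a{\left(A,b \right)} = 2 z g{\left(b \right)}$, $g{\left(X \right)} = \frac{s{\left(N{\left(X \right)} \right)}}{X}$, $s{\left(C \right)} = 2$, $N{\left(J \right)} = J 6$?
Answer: $\frac{577}{16} \approx 36.063$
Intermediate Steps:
$N{\left(J \right)} = 6 J$
$g{\left(X \right)} = \frac{2}{X}$
$a{\left(A,b \right)} = \frac{48}{b}$ ($a{\left(A,b \right)} = 2 \cdot 12 \frac{2}{b} = 24 \frac{2}{b} = \frac{48}{b}$)
$\frac{1}{a{\left(468 + 38,1731 \right)}} = \frac{1}{48 \cdot \frac{1}{1731}} = \frac{1}{\frac{16}{577}} = \frac{577}{16}$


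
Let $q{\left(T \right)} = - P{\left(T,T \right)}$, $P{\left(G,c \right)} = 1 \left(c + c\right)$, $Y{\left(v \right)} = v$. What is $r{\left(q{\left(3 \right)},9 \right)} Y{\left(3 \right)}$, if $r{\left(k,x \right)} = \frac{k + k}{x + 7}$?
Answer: $- \frac{9}{4} \approx -2.25$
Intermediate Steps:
$P{\left(G,c \right)} = 2 c$ ($P{\left(G,c \right)} = 1 \cdot 2 c = 2 c$)
$q{\left(T \right)} = - 2 T$
$r{\left(k,x \right)} = \frac{2 k}{7 + x}$
$r{\left(q{\left(3 \right)},9 \right)} Y{\left(3 \right)} = \frac{2 \left(\left(-2\right) 3\right)}{7 + 9} \cdot 3 = 2 \left(-6\right) \frac{1}{16} \cdot 3 = \left(- \frac{3}{4}\right) 3 = - \frac{9}{4}$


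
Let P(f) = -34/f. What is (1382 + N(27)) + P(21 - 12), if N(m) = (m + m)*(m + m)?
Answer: 38648/9 ≈ 4294.2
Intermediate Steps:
N(m) = 4*m**2 (N(m) = (2*m)*(2*m) = 4*m**2)
(1382 + N(27)) + P(21 - 12) = (1382 + 4*27**2) - 34/(21 - 12) = (1382 + 4*729) - 34/9 = (1382 + 2916) - 34*1/9 = 4298 - 34/9 = 38648/9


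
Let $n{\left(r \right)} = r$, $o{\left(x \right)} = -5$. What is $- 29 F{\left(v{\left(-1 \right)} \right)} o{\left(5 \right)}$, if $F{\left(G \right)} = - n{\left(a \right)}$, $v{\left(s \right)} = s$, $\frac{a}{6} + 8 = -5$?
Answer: $11310$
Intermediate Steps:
$a = -78$ ($a = -48 + 6 \left(-5\right) = -48 - 30 = -78$)
$F{\left(G \right)} = 78$ ($F{\left(G \right)} = \left(-1\right) \left(-78\right) = 78$)
$- 29 F{\left(v{\left(-1 \right)} \right)} o{\left(5 \right)} = \left(-29\right) 78 \left(-5\right) = \left(-2262\right) \left(-5\right) = 11310$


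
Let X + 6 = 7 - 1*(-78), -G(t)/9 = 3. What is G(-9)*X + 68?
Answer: -2065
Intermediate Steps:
G(t) = -27 (G(t) = -9*3 = -27)
X = 79 (X = -6 + (7 - 1*(-78)) = -6 + (7 + 78) = -6 + 85 = 79)
G(-9)*X + 68 = -27*79 + 68 = -2133 + 68 = -2065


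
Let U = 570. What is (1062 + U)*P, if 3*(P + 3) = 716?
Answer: 384608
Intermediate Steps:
P = 707/3 (P = -3 + (⅓)*716 = -3 + 716/3 = 707/3 ≈ 235.67)
(1062 + U)*P = (1062 + 570)*(707/3) = 1632*(707/3) = 384608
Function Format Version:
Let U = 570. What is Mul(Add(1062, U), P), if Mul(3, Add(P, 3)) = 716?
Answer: 384608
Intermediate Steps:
P = Rational(707, 3) (P = Add(-3, Mul(Rational(1, 3), 716)) = Add(-3, Rational(716, 3)) = Rational(707, 3) ≈ 235.67)
Mul(Add(1062, U), P) = Mul(Add(1062, 570), Rational(707, 3)) = Mul(1632, Rational(707, 3)) = 384608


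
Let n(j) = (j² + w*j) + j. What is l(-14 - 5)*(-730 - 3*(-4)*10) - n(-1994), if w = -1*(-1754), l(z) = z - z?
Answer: -476566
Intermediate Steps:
l(z) = 0
w = 1754
n(j) = j² + 1755*j (n(j) = (j² + 1754*j) + j = j² + 1755*j)
l(-14 - 5)*(-730 - 3*(-4)*10) - n(-1994) = 0*(-730 - 3*(-4)*10) - (-1994)*(1755 - 1994) = 0*(-730 + 12*10) - (-1994)*(-239) = 0*(-730 + 120) - 1*476566 = 0*(-610) - 476566 = 0 - 476566 = -476566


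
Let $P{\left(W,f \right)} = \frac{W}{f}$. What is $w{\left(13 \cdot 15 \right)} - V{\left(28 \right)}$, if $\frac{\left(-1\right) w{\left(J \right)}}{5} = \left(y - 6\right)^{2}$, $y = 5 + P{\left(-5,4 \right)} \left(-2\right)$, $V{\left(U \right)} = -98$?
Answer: $\frac{347}{4} \approx 86.75$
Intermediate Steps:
$y = \frac{15}{2}$ ($y = 5 + - \frac{5}{4} \left(-2\right) = 5 + \left(-5\right) \frac{1}{4} \left(-2\right) = 5 - - \frac{5}{2} = 5 + \frac{5}{2} = \frac{15}{2} \approx 7.5$)
$w{\left(J \right)} = - \frac{45}{4}$ ($w{\left(J \right)} = - 5 \left(\frac{15}{2} - 6\right)^{2} = - 5 \left(\frac{3}{2}\right)^{2} = \left(-5\right) \frac{9}{4} = - \frac{45}{4}$)
$w{\left(13 \cdot 15 \right)} - V{\left(28 \right)} = - \frac{45}{4} - -98 = - \frac{45}{4} + 98 = \frac{347}{4}$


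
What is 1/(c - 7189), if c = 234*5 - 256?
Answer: -1/6275 ≈ -0.00015936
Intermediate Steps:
c = 914 (c = 1170 - 256 = 914)
1/(c - 7189) = 1/(914 - 7189) = 1/(-6275) = -1/6275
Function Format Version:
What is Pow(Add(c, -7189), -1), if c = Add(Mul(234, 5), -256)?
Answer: Rational(-1, 6275) ≈ -0.00015936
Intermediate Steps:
c = 914 (c = Add(1170, -256) = 914)
Pow(Add(c, -7189), -1) = Pow(Add(914, -7189), -1) = Pow(-6275, -1) = Rational(-1, 6275)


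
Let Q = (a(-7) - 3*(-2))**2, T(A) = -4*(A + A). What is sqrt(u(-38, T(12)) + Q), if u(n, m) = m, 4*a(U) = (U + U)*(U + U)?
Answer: sqrt(2929) ≈ 54.120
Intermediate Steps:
T(A) = -8*A
a(U) = U**2 (a(U) = ((U + U)*(U + U))/4 = ((2*U)*(2*U))/4 = (4*U**2)/4 = U**2)
Q = 3025 (Q = ((-7)**2 - 3*(-2))**2 = (49 + 6)**2 = 55**2 = 3025)
sqrt(u(-38, T(12)) + Q) = sqrt(-8*12 + 3025) = sqrt(-96 + 3025) = sqrt(2929)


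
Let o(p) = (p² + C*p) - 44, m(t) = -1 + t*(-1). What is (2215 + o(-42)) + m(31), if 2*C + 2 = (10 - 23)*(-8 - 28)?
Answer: -5883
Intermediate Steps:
m(t) = -1 - t
C = 233 (C = -1 + ((10 - 23)*(-8 - 28))/2 = -1 + (-13*(-36))/2 = -1 + (½)*468 = -1 + 234 = 233)
o(p) = -44 + p² + 233*p (o(p) = (p² + 233*p) - 44 = -44 + p² + 233*p)
(2215 + o(-42)) + m(31) = (2215 + (-44 + (-42)² + 233*(-42))) + (-1 - 1*31) = (2215 + (-44 + 1764 - 9786)) + (-1 - 31) = (2215 - 8066) - 32 = -5851 - 32 = -5883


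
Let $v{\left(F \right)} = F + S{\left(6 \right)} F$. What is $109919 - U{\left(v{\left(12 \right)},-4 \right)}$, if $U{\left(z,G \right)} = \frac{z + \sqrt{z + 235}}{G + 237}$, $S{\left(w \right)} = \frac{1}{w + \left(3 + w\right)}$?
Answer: $\frac{128055571}{1165} - \frac{\sqrt{6195}}{1165} \approx 1.0992 \cdot 10^{5}$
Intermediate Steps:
$S{\left(w \right)} = \frac{1}{3 + 2 w}$
$v{\left(F \right)} = \frac{16 F}{15}$ ($v{\left(F \right)} = F + \frac{F}{3 + 2 \cdot 6} = F + \frac{F}{3 + 12} = F + \frac{F}{15} = \frac{16 F}{15}$)
$U{\left(z,G \right)} = \frac{z + \sqrt{235 + z}}{237 + G}$
$109919 - U{\left(v{\left(12 \right)},-4 \right)} = 109919 - \frac{\frac{16}{15} \cdot 12 + \sqrt{235 + \frac{16}{15} \cdot 12}}{237 - 4} = 109919 - \frac{\frac{64}{5} + \sqrt{235 + \frac{64}{5}}}{233} = 109919 - \frac{\frac{64}{5} + \sqrt{\frac{1239}{5}}}{233} = 109919 - \frac{\frac{64}{5} + \frac{\sqrt{6195}}{5}}{233} = 109919 - \left(\frac{64}{1165} + \frac{\sqrt{6195}}{1165}\right) = \frac{128055571}{1165} - \frac{\sqrt{6195}}{1165}$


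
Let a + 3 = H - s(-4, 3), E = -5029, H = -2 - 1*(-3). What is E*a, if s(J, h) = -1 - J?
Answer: 25145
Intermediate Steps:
H = 1 (H = -2 + 3 = 1)
a = -5 (a = -3 + (1 - (-1 - 1*(-4))) = -3 + (1 - (-1 + 4)) = -3 + (1 - 1*3) = -3 + (1 - 3) = -3 - 2 = -5)
E*a = -5029*(-5) = 25145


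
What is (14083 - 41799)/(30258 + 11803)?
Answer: -27716/42061 ≈ -0.65895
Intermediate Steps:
(14083 - 41799)/(30258 + 11803) = -27716/42061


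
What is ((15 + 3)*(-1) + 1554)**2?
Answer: 2359296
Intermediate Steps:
((15 + 3)*(-1) + 1554)**2 = (18*(-1) + 1554)**2 = (-18 + 1554)**2 = 1536**2 = 2359296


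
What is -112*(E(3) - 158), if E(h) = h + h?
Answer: 17024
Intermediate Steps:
E(h) = 2*h
-112*(E(3) - 158) = -112*(2*3 - 158) = -112*(6 - 158) = -112*(-152) = 17024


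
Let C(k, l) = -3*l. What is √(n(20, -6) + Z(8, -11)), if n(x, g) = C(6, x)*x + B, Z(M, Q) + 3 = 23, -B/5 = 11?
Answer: I*√1235 ≈ 35.143*I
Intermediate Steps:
B = -55 (B = -5*11 = -55)
Z(M, Q) = 20 (Z(M, Q) = -3 + 23 = 20)
n(x, g) = -55 - 3*x² (n(x, g) = (-3*x)*x - 55 = -3*x² - 55 = -55 - 3*x²)
√(n(20, -6) + Z(8, -11)) = √((-55 - 3*20²) + 20) = √((-55 - 3*400) + 20) = √((-55 - 1200) + 20) = √(-1255 + 20) = √(-1235) = I*√1235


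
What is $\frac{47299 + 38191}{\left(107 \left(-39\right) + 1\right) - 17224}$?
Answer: $- \frac{42745}{10698} \approx -3.9956$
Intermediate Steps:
$\frac{47299 + 38191}{\left(107 \left(-39\right) + 1\right) - 17224} = \frac{85490}{\left(-4173 + 1\right) - 17224} = \frac{85490}{-4172 - 17224} = \frac{85490}{-21396} = 85490 \left(- \frac{1}{21396}\right) = - \frac{42745}{10698}$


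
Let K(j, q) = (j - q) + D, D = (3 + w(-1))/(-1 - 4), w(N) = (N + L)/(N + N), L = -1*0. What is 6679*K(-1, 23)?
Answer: -1649713/10 ≈ -1.6497e+5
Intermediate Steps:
L = 0
w(N) = 1/2 (w(N) = (N + 0)/(N + N) = N/((2*N)) = N*(1/(2*N)) = 1/2)
D = -7/10 (D = (3 + 1/2)/(-1 - 4) = (7/2)/(-5) = (7/2)*(-1/5) = -7/10 ≈ -0.70000)
K(j, q) = -7/10 + j - q (K(j, q) = (j - q) - 7/10 = -7/10 + j - q)
6679*K(-1, 23) = 6679*(-7/10 - 1 - 1*23) = 6679*(-7/10 - 1 - 23) = 6679*(-247/10) = -1649713/10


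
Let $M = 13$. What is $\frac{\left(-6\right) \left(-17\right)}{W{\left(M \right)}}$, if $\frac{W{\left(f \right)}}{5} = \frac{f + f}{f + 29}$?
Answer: $\frac{2142}{65} \approx 32.954$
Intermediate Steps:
$W{\left(f \right)} = \frac{10 f}{29 + f}$ ($W{\left(f \right)} = 5 \frac{f + f}{f + 29} = 5 \frac{2 f}{29 + f} = \frac{10 f}{29 + f}$)
$\frac{\left(-6\right) \left(-17\right)}{W{\left(M \right)}} = \frac{\left(-6\right) \left(-17\right)}{10 \cdot 13 \frac{1}{29 + 13}} = \frac{102}{10 \cdot 13 \cdot \frac{1}{42}} = \frac{102}{\frac{65}{21}} = 102 \cdot \frac{21}{65} = \frac{2142}{65}$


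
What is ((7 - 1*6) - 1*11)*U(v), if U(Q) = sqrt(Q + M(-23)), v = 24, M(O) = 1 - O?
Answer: -40*sqrt(3) ≈ -69.282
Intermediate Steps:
U(Q) = sqrt(24 + Q) (U(Q) = sqrt(Q + (1 - 1*(-23))) = sqrt(Q + (1 + 23)) = sqrt(Q + 24) = sqrt(24 + Q))
((7 - 1*6) - 1*11)*U(v) = ((7 - 1*6) - 1*11)*sqrt(24 + 24) = ((7 - 6) - 11)*sqrt(48) = (1 - 11)*(4*sqrt(3)) = -40*sqrt(3)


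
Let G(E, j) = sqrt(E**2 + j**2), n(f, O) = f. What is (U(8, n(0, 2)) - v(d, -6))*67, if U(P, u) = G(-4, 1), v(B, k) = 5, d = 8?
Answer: -335 + 67*sqrt(17) ≈ -58.752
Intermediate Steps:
U(P, u) = sqrt(17) (U(P, u) = sqrt((-4)**2 + 1**2) = sqrt(16 + 1) = sqrt(17))
(U(8, n(0, 2)) - v(d, -6))*67 = (sqrt(17) - 1*5)*67 = (sqrt(17) - 5)*67 = (-5 + sqrt(17))*67 = -335 + 67*sqrt(17)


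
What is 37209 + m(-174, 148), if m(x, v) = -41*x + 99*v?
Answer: 58995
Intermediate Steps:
37209 + m(-174, 148) = 37209 + (-41*(-174) + 99*148) = 37209 + (7134 + 14652) = 37209 + 21786 = 58995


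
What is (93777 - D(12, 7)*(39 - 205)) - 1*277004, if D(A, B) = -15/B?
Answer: -1285079/7 ≈ -1.8358e+5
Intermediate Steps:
(93777 - D(12, 7)*(39 - 205)) - 1*277004 = (93777 - (-15/7)*(39 - 205)) - 1*277004 = (93777 - (-15*⅐)*(-166)) - 277004 = (93777 - (-15)*(-166)/7) - 277004 = (93777 - 1*2490/7) - 277004 = (93777 - 2490/7) - 277004 = 653949/7 - 277004 = -1285079/7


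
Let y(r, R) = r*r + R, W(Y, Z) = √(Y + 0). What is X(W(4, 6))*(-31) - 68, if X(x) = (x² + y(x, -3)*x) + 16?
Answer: -750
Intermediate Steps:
W(Y, Z) = √Y
y(r, R) = R + r² (y(r, R) = r² + R = R + r²)
X(x) = 16 + x² + x*(-3 + x²) (X(x) = (x² + (-3 + x²)*x) + 16 = (x² + x*(-3 + x²)) + 16 = 16 + x² + x*(-3 + x²))
X(W(4, 6))*(-31) - 68 = (16 + (√4)² + √4*(-3 + (√4)²))*(-31) - 68 = (16 + 2² + 2*(-3 + 2²))*(-31) - 68 = (16 + 4 + 2*(-3 + 4))*(-31) - 68 = (16 + 4 + 2*1)*(-31) - 68 = (16 + 4 + 2)*(-31) - 68 = 22*(-31) - 68 = -682 - 68 = -750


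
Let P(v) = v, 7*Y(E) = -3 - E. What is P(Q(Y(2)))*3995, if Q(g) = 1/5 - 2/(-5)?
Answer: 2397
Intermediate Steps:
Y(E) = -3/7 - E/7 (Y(E) = (-3 - E)/7 = -3/7 - E/7)
Q(g) = ⅗ (Q(g) = 1*(⅕) - 2*(-⅕) = ⅕ + ⅖ = ⅗)
P(Q(Y(2)))*3995 = (⅗)*3995 = 2397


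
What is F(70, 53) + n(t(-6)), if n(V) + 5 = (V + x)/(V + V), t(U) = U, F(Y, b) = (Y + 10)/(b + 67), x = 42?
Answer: -22/3 ≈ -7.3333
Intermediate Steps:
F(Y, b) = (10 + Y)/(67 + b)
n(V) = -5 + (42 + V)/(2*V) (n(V) = -5 + (V + 42)/(V + V) = -5 + (42 + V)/((2*V)) = -5 + (42 + V)*(1/(2*V)) = -5 + (42 + V)/(2*V))
F(70, 53) + n(t(-6)) = (10 + 70)/(67 + 53) + (-9/2 + 21/(-6)) = 80/120 + (-9/2 + 21*(-⅙)) = (1/120)*80 + (-9/2 - 7/2) = ⅔ - 8 = -22/3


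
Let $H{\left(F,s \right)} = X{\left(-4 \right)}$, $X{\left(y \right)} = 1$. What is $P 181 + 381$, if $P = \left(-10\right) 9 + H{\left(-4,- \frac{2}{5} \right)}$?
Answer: $-15728$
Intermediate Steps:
$H{\left(F,s \right)} = 1$
$P = -89$ ($P = \left(-10\right) 9 + 1 = -90 + 1 = -89$)
$P 181 + 381 = \left(-89\right) 181 + 381 = -16109 + 381 = -15728$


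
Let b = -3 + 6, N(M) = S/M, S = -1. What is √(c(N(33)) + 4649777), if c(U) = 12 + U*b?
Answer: √562624458/11 ≈ 2156.3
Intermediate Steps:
N(M) = -1/M
b = 3
c(U) = 12 + 3*U (c(U) = 12 + U*3 = 12 + 3*U)
√(c(N(33)) + 4649777) = √((12 + 3*(-1/33)) + 4649777) = √((12 - 1/11) + 4649777) = √(131/11 + 4649777) = √(51147678/11) = √562624458/11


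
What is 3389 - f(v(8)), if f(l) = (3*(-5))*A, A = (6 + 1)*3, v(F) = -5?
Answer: 3704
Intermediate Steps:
A = 21 (A = 7*3 = 21)
f(l) = -315 (f(l) = (3*(-5))*21 = -15*21 = -315)
3389 - f(v(8)) = 3389 - 1*(-315) = 3389 + 315 = 3704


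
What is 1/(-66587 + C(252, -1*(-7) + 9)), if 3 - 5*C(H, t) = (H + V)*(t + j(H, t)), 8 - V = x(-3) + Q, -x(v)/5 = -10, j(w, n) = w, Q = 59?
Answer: -1/74680 ≈ -1.3390e-5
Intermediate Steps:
x(v) = 50 (x(v) = -5*(-10) = 50)
V = -101 (V = 8 - (50 + 59) = 8 - 1*109 = 8 - 109 = -101)
C(H, t) = ⅗ - (-101 + H)*(H + t)/5 (C(H, t) = ⅗ - (H - 101)*(t + H)/5 = ⅗ - (-101 + H)*(H + t)/5)
1/(-66587 + C(252, -1*(-7) + 9)) = 1/(-66587 + (⅗ - ⅕*252² + (101/5)*252 + 101*(-1*(-7) + 9)/5 - ⅕*252*(-1*(-7) + 9))) = 1/(-66587 + (⅗ - ⅕*63504 + 25452/5 + 101*(7 + 9)/5 - ⅕*252*(7 + 9))) = 1/(-66587 + (⅗ - 63504/5 + 25452/5 + (101/5)*16 - ⅕*252*16)) = 1/(-66587 + (⅗ - 63504/5 + 25452/5 + 1616/5 - 4032/5)) = 1/(-66587 - 8093) = 1/(-74680) = -1/74680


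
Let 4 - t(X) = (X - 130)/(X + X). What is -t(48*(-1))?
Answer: -103/48 ≈ -2.1458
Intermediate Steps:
t(X) = 4 - (-130 + X)/(2*X) (t(X) = 4 - (X - 130)/(X + X) = 4 - (-130 + X)/(2*X))
-t(48*(-1)) = -(7/2 + 65/((48*(-1)))) = -(7/2 + 65/(-48)) = -(7/2 + 65*(-1/48)) = -(7/2 - 65/48) = -1*103/48 = -103/48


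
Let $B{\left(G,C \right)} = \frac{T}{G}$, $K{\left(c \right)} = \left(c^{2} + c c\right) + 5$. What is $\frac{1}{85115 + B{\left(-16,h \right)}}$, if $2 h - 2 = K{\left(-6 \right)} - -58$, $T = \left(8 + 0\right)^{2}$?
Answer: $\frac{1}{85111} \approx 1.1749 \cdot 10^{-5}$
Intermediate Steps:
$T = 64$ ($T = 8^{2} = 64$)
$K{\left(c \right)} = 5 + 2 c^{2}$ ($K{\left(c \right)} = \left(c^{2} + c^{2}\right) + 5 = 2 c^{2} + 5 = 5 + 2 c^{2}$)
$h = \frac{137}{2}$ ($h = 1 + \frac{\left(5 + 2 \left(-6\right)^{2}\right) - -58}{2} = 1 + \frac{\left(5 + 2 \cdot 36\right) + 58}{2} = 1 + \frac{\left(5 + 72\right) + 58}{2} = 1 + \frac{77 + 58}{2} = 1 + \frac{1}{2} \cdot 135 = 1 + \frac{135}{2} = \frac{137}{2} \approx 68.5$)
$B{\left(G,C \right)} = \frac{64}{G}$
$\frac{1}{85115 + B{\left(-16,h \right)}} = \frac{1}{85115 + \frac{64}{-16}} = \frac{1}{85115 + 64 \left(- \frac{1}{16}\right)} = \frac{1}{85115 - 4} = \frac{1}{85111}$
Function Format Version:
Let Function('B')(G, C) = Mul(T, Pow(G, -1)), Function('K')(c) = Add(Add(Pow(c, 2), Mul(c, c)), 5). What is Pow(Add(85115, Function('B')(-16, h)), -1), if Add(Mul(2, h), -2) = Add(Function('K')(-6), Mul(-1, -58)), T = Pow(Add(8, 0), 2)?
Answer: Rational(1, 85111) ≈ 1.1749e-5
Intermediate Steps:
T = 64 (T = Pow(8, 2) = 64)
Function('K')(c) = Add(5, Mul(2, Pow(c, 2))) (Function('K')(c) = Add(Add(Pow(c, 2), Pow(c, 2)), 5) = Add(Mul(2, Pow(c, 2)), 5) = Add(5, Mul(2, Pow(c, 2))))
h = Rational(137, 2) (h = Add(1, Mul(Rational(1, 2), Add(Add(5, Mul(2, Pow(-6, 2))), Mul(-1, -58)))) = Add(1, Mul(Rational(1, 2), Add(Add(5, Mul(2, 36)), 58))) = Add(1, Mul(Rational(1, 2), Add(Add(5, 72), 58))) = Add(1, Mul(Rational(1, 2), Add(77, 58))) = Add(1, Mul(Rational(1, 2), 135)) = Add(1, Rational(135, 2)) = Rational(137, 2) ≈ 68.500)
Function('B')(G, C) = Mul(64, Pow(G, -1))
Pow(Add(85115, Function('B')(-16, h)), -1) = Pow(Add(85115, Mul(64, Pow(-16, -1))), -1) = Pow(Add(85115, Mul(64, Rational(-1, 16))), -1) = Pow(Add(85115, -4), -1) = Pow(85111, -1) = Rational(1, 85111)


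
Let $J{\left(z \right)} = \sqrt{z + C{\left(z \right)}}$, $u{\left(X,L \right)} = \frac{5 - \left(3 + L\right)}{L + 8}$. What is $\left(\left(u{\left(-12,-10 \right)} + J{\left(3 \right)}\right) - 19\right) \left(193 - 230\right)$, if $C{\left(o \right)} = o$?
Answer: $925 - 37 \sqrt{6} \approx 834.37$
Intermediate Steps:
$u{\left(X,L \right)} = \frac{2 - L}{8 + L}$
$J{\left(z \right)} = \sqrt{2} \sqrt{z}$ ($J{\left(z \right)} = \sqrt{z + z} = \sqrt{2 z} = \sqrt{2} \sqrt{z}$)
$\left(\left(u{\left(-12,-10 \right)} + J{\left(3 \right)}\right) - 19\right) \left(193 - 230\right) = \left(\left(\frac{2 - -10}{8 - 10} + \sqrt{2} \sqrt{3}\right) - 19\right) \left(193 - 230\right) = \left(\left(\frac{2 + 10}{-2} + \sqrt{6}\right) - 19\right) \left(-37\right) = \left(\left(\left(- \frac{1}{2}\right) 12 + \sqrt{6}\right) - 19\right) \left(-37\right) = \left(\left(-6 + \sqrt{6}\right) - 19\right) \left(-37\right) = \left(-25 + \sqrt{6}\right) \left(-37\right) = 925 - 37 \sqrt{6}$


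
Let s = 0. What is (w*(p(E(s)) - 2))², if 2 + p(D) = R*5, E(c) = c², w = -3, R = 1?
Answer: 9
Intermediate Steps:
p(D) = 3 (p(D) = -2 + 1*5 = -2 + 5 = 3)
(w*(p(E(s)) - 2))² = (-3*(3 - 2))² = (-3*1)² = (-3)² = 9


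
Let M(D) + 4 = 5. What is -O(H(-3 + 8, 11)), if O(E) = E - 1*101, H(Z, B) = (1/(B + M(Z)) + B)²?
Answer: -3145/144 ≈ -21.840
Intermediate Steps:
M(D) = 1 (M(D) = -4 + 5 = 1)
H(Z, B) = (B + 1/(1 + B))² (H(Z, B) = (1/(B + 1) + B)² = (1/(1 + B) + B)² = (B + 1/(1 + B))²)
O(E) = -101 + E (O(E) = E - 101 = -101 + E)
-O(H(-3 + 8, 11)) = -(-101 + (1 + 11 + 11²)²/(1 + 11)²) = -(-101 + (1 + 11 + 121)²/12²) = -(-101 + (1/144)*133²) = -(-101 + (1/144)*17689) = -(-101 + 17689/144) = -1*3145/144 = -3145/144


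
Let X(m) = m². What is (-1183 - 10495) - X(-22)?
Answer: -12162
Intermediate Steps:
(-1183 - 10495) - X(-22) = (-1183 - 10495) - 1*(-22)² = -11678 - 1*484 = -11678 - 484 = -12162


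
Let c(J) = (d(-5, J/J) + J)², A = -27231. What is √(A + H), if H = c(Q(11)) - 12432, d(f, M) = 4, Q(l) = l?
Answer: 3*I*√4382 ≈ 198.59*I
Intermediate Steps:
c(J) = (4 + J)²
H = -12207 (H = (4 + 11)² - 12432 = 15² - 12432 = 225 - 12432 = -12207)
√(A + H) = √(-27231 - 12207) = √(-39438) = 3*I*√4382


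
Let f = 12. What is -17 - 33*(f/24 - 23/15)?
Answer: 171/10 ≈ 17.100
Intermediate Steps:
-17 - 33*(f/24 - 23/15) = -17 - 33*(12/24 - 23/15) = -17 - 33*(12*(1/24) - 23*1/15) = -17 - 33*(½ - 23/15) = -17 - 33*(-31/30) = -17 + 341/10 = 171/10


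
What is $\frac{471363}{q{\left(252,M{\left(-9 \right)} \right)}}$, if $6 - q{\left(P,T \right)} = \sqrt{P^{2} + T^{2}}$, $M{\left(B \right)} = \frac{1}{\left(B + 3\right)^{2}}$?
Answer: $- \frac{3665318688}{82254529} - \frac{16969068 \sqrt{82301185}}{82254529} \approx -1916.1$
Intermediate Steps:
$M{\left(B \right)} = \frac{1}{\left(3 + B\right)^{2}}$
$q{\left(P,T \right)} = 6 - \sqrt{P^{2} + T^{2}}$
$\frac{471363}{q{\left(252,M{\left(-9 \right)} \right)}} = \frac{471363}{6 - \sqrt{252^{2} + \left(\frac{1}{\left(3 - 9\right)^{2}}\right)^{2}}} = \frac{471363}{6 - \sqrt{63504 + \left(\frac{1}{36}\right)^{2}}} = \frac{471363}{6 - \sqrt{63504 + \frac{1}{1296}}} = \frac{471363}{6 - \sqrt{\frac{82301185}{1296}}} = \frac{471363}{6 - \frac{\sqrt{82301185}}{36}}$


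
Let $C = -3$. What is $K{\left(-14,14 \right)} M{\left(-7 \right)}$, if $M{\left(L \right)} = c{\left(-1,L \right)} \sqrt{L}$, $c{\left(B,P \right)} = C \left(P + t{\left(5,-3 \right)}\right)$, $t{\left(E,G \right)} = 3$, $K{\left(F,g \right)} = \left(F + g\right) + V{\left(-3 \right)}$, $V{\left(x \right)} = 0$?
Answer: $0$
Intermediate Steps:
$K{\left(F,g \right)} = F + g$ ($K{\left(F,g \right)} = \left(F + g\right) + 0 = F + g$)
$c{\left(B,P \right)} = -9 - 3 P$ ($c{\left(B,P \right)} = - 3 \left(P + 3\right) = - 3 \left(3 + P\right) = -9 - 3 P$)
$M{\left(L \right)} = \sqrt{L} \left(-9 - 3 L\right)$ ($M{\left(L \right)} = \left(-9 - 3 L\right) \sqrt{L} = \sqrt{L} \left(-9 - 3 L\right)$)
$K{\left(-14,14 \right)} M{\left(-7 \right)} = \left(-14 + 14\right) 3 \sqrt{-7} \left(-3 - -7\right) = 0 \cdot 3 i \sqrt{7} \left(-3 + 7\right) = 0 \cdot 3 i \sqrt{7} \cdot 4 = 0 \cdot 12 i \sqrt{7} = 0$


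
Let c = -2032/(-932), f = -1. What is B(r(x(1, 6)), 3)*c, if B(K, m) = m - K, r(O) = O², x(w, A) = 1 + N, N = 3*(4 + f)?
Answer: -49276/233 ≈ -211.48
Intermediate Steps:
N = 9 (N = 3*(4 - 1) = 3*3 = 9)
x(w, A) = 10 (x(w, A) = 1 + 9 = 10)
c = 508/233 (c = -2032*(-1/932) = 508/233 ≈ 2.1803)
B(r(x(1, 6)), 3)*c = (3 - 1*10²)*(508/233) = (3 - 1*100)*(508/233) = (3 - 100)*(508/233) = -97*508/233 = -49276/233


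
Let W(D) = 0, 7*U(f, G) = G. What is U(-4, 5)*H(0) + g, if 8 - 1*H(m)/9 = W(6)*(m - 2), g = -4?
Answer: 332/7 ≈ 47.429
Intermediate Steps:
U(f, G) = G/7
H(m) = 72 (H(m) = 72 - 0*(m - 2) = 72 - 0*(-2 + m) = 72 - 9*0 = 72 + 0 = 72)
U(-4, 5)*H(0) + g = ((⅐)*5)*72 - 4 = (5/7)*72 - 4 = 360/7 - 4 = 332/7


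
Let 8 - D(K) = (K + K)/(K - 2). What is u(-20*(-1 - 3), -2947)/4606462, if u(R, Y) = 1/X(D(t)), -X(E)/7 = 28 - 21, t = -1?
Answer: -1/225716638 ≈ -4.4303e-9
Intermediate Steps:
D(K) = 8 - 2*K/(-2 + K) (D(K) = 8 - (K + K)/(K - 2) = 8 - 2*K/(-2 + K))
X(E) = -49 (X(E) = -7*(28 - 21) = -7*7 = -49)
u(R, Y) = -1/49 (u(R, Y) = 1/(-49) = -1/49)
u(-20*(-1 - 3), -2947)/4606462 = -1/49/4606462 = -1/49*1/4606462 = -1/225716638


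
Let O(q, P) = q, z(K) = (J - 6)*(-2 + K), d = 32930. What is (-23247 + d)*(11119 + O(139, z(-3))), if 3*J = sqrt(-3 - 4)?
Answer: 109011214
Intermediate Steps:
J = I*sqrt(7)/3 (J = sqrt(-3 - 4)/3 = sqrt(-7)/3 = (I*sqrt(7))/3 = I*sqrt(7)/3 ≈ 0.88192*I)
z(K) = (-6 + I*sqrt(7)/3)*(-2 + K) (z(K) = (I*sqrt(7)/3 - 6)*(-2 + K) = (-6 + I*sqrt(7)/3)*(-2 + K))
(-23247 + d)*(11119 + O(139, z(-3))) = (-23247 + 32930)*(11119 + 139) = 9683*11258 = 109011214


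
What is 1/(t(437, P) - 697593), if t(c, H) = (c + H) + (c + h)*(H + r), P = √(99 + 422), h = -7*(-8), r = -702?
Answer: -521621/544113363904 - 247*√521/544113363904 ≈ -9.6902e-7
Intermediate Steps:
h = 56
P = √521 ≈ 22.825
t(c, H) = H + c + (-702 + H)*(56 + c) (t(c, H) = (c + H) + (c + 56)*(H - 702) = (H + c) + (56 + c)*(-702 + H) = (H + c) + (-702 + H)*(56 + c) = H + c + (-702 + H)*(56 + c))
1/(t(437, P) - 697593) = 1/((-39312 - 701*437 + 57*√521 + √521*437) - 697593) = 1/((-39312 - 306337 + 57*√521 + 437*√521) - 697593) = 1/((-345649 + 494*√521) - 697593) = 1/(-1043242 + 494*√521)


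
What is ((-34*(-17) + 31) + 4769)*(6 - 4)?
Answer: 10756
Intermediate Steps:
((-34*(-17) + 31) + 4769)*(6 - 4) = ((578 + 31) + 4769)*2 = (609 + 4769)*2 = 5378*2 = 10756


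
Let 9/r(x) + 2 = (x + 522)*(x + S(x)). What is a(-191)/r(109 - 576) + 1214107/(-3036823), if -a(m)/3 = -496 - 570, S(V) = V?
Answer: -55434727031539/3036823 ≈ -1.8254e+7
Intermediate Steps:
r(x) = 9/(-2 + 2*x*(522 + x)) (r(x) = 9/(-2 + (x + 522)*(x + x)) = 9/(-2 + (522 + x)*(2*x)) = 9/(-2 + 2*x*(522 + x)))
a(m) = 3198 (a(m) = -3*(-496 - 570) = -3*(-1066) = 3198)
a(-191)/r(109 - 576) + 1214107/(-3036823) = 3198/((9/(2*(-1 + (109 - 576)**2 + 522*(109 - 576))))) + 1214107/(-3036823) = 3198/((9/(2*(-1 + (-467)**2 + 522*(-467))))) + 1214107*(-1/3036823) = 3198/((9/(2*(-1 + 218089 - 243774)))) - 1214107/3036823 = 3198/(((9/2)/(-25686))) - 1214107/3036823 = 3198/(((9/2)*(-1/25686))) - 1214107/3036823 = 3198/(-1/5708) - 1214107/3036823 = 3198*(-5708) - 1214107/3036823 = -18254184 - 1214107/3036823 = -55434727031539/3036823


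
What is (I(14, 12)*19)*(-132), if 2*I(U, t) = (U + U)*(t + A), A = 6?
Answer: -632016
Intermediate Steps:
I(U, t) = U*(6 + t) (I(U, t) = ((U + U)*(t + 6))/2 = ((2*U)*(6 + t))/2 = (2*U*(6 + t))/2 = U*(6 + t))
(I(14, 12)*19)*(-132) = ((14*(6 + 12))*19)*(-132) = ((14*18)*19)*(-132) = (252*19)*(-132) = 4788*(-132) = -632016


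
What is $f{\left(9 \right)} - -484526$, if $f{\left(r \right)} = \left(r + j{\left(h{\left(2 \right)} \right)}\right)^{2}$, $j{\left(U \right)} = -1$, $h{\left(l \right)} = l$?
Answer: $484590$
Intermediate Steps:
$f{\left(r \right)} = \left(-1 + r\right)^{2}$ ($f{\left(r \right)} = \left(r - 1\right)^{2} = \left(-1 + r\right)^{2}$)
$f{\left(9 \right)} - -484526 = \left(-1 + 9\right)^{2} - -484526 = 8^{2} + 484526 = 64 + 484526 = 484590$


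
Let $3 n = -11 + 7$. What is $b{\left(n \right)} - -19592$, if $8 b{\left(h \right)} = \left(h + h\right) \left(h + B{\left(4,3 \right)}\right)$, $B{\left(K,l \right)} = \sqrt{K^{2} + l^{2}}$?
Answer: $\frac{176317}{9} \approx 19591.0$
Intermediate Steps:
$n = - \frac{4}{3}$ ($n = \frac{-11 + 7}{3} = \frac{1}{3} \left(-4\right) = - \frac{4}{3} \approx -1.3333$)
$b{\left(h \right)} = \frac{h \left(5 + h\right)}{4}$ ($b{\left(h \right)} = \frac{\left(h + h\right) \left(h + \sqrt{4^{2} + 3^{2}}\right)}{8} = \frac{2 h \left(h + \sqrt{16 + 9}\right)}{8} = \frac{2 h \left(h + \sqrt{25}\right)}{8} = \frac{2 h \left(h + 5\right)}{8} = \frac{2 h \left(5 + h\right)}{8} = \frac{h \left(5 + h\right)}{4}$)
$b{\left(n \right)} - -19592 = \frac{1}{4} \left(- \frac{4}{3}\right) \left(5 - \frac{4}{3}\right) - -19592 = \frac{1}{4} \left(- \frac{4}{3}\right) \frac{11}{3} + 19592 = - \frac{11}{9} + 19592 = \frac{176317}{9}$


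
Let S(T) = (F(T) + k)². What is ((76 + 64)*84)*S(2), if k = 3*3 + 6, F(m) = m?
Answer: 3398640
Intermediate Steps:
k = 15 (k = 9 + 6 = 15)
S(T) = (15 + T)² (S(T) = (T + 15)² = (15 + T)²)
((76 + 64)*84)*S(2) = ((76 + 64)*84)*(15 + 2)² = (140*84)*17² = 11760*289 = 3398640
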